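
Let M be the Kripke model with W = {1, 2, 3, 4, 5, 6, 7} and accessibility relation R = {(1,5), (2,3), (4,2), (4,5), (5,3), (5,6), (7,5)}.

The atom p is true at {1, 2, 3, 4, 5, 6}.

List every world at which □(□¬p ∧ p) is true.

1: successors {5}; □¬p ∧ p there: 5:F. ✗
2: successors {3}; □¬p ∧ p there: 3:T. ✓
3: no successors, so □(□¬p ∧ p) holds vacuously. ✓
4: successors {2, 5}; □¬p ∧ p there: 2:F, 5:F. ✗
5: successors {3, 6}; □¬p ∧ p there: 3:T, 6:T. ✓
6: no successors, so □(□¬p ∧ p) holds vacuously. ✓
7: successors {5}; □¬p ∧ p there: 5:F. ✗

{2, 3, 5, 6}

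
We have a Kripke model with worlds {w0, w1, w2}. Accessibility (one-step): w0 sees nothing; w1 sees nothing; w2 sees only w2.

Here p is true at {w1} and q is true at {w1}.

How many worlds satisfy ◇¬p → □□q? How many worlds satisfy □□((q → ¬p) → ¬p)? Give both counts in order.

2 and 3

For ◇¬p → □□q:
w0: ◇¬p is F, □□q is T. ✓
w1: ◇¬p is F, □□q is T. ✓
w2: ◇¬p is T, □□q is F. ✗
— 2 worlds.
For □□((q → ¬p) → ¬p):
w0: no successors, so □□((q → ¬p) → ¬p) holds vacuously. ✓
w1: no successors, so □□((q → ¬p) → ¬p) holds vacuously. ✓
w2: successors {w2}; □((q → ¬p) → ¬p) there: w2:T. ✓
— 3 worlds.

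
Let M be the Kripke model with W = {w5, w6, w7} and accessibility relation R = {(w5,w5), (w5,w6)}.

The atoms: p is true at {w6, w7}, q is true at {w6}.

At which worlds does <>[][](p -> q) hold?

{w5}

w5: successors {w5, w6}; [][](p -> q) there: w5:T, w6:T. ✓
w6: no successors, so <>[][](p -> q) fails. ✗
w7: no successors, so <>[][](p -> q) fails. ✗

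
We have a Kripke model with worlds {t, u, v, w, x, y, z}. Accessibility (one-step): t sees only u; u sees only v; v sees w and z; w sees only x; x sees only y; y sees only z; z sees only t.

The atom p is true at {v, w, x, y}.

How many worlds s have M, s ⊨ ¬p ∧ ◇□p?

1

t: ¬p is T, ◇□p is T. ✓
u: ¬p is T, ◇□p is F. ✗
v: ¬p is F, ◇□p is T. ✗
w: ¬p is F, ◇□p is T. ✗
x: ¬p is F, ◇□p is F. ✗
y: ¬p is F, ◇□p is F. ✗
z: ¬p is T, ◇□p is F. ✗
Satisfying worlds: {t}.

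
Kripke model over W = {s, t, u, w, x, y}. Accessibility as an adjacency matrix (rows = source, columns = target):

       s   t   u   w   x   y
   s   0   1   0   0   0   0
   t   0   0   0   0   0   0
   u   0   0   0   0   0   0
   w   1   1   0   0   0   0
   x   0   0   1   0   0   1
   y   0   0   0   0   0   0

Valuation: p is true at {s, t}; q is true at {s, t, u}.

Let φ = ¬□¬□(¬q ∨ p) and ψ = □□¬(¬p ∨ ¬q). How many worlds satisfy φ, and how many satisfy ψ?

For ¬□¬□(¬q ∨ p):
s: □¬□(¬q ∨ p) is F. ✓
t: □¬□(¬q ∨ p) is T. ✗
u: □¬□(¬q ∨ p) is T. ✗
w: □¬□(¬q ∨ p) is F. ✓
x: □¬□(¬q ∨ p) is F. ✓
y: □¬□(¬q ∨ p) is T. ✗
— 3 worlds.
For □□¬(¬p ∨ ¬q):
s: successors {t}; □¬(¬p ∨ ¬q) there: t:T. ✓
t: no successors, so □□¬(¬p ∨ ¬q) holds vacuously. ✓
u: no successors, so □□¬(¬p ∨ ¬q) holds vacuously. ✓
w: successors {s, t}; □¬(¬p ∨ ¬q) there: s:T, t:T. ✓
x: successors {u, y}; □¬(¬p ∨ ¬q) there: u:T, y:T. ✓
y: no successors, so □□¬(¬p ∨ ¬q) holds vacuously. ✓
— 6 worlds.

3 and 6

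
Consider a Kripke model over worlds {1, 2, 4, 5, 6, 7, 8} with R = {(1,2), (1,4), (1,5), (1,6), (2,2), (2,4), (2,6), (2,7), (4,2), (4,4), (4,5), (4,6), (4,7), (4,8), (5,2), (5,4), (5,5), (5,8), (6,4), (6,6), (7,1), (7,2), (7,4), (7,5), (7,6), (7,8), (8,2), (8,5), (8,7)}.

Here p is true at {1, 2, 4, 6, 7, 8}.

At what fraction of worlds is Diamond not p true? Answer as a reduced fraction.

1: successors {2, 4, 5, 6}; not p there: 2:F, 4:F, 5:T, 6:F. ✓
2: successors {2, 4, 6, 7}; not p there: 2:F, 4:F, 6:F, 7:F. ✗
4: successors {2, 4, 5, 6, 7, 8}; not p there: 2:F, 4:F, 5:T, 6:F, 7:F, 8:F. ✓
5: successors {2, 4, 5, 8}; not p there: 2:F, 4:F, 5:T, 8:F. ✓
6: successors {4, 6}; not p there: 4:F, 6:F. ✗
7: successors {1, 2, 4, 5, 6, 8}; not p there: 1:F, 2:F, 4:F, 5:T, 6:F, 8:F. ✓
8: successors {2, 5, 7}; not p there: 2:F, 5:T, 7:F. ✓
That's 5 of 7 worlds, so 5/7.

5/7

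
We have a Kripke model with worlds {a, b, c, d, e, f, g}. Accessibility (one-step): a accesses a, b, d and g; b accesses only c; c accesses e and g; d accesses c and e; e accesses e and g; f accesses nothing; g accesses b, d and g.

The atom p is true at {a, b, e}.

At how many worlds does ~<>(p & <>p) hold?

3

a: <>(p & <>p) is T. ✗
b: <>(p & <>p) is F. ✓
c: <>(p & <>p) is T. ✗
d: <>(p & <>p) is T. ✗
e: <>(p & <>p) is T. ✗
f: <>(p & <>p) is F. ✓
g: <>(p & <>p) is F. ✓
Satisfying worlds: {b, f, g}.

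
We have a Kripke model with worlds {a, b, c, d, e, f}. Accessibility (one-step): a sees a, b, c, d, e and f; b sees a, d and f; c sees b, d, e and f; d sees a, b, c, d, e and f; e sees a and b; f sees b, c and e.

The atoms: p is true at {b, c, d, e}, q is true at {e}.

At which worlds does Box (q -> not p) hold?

a: successors {a, b, c, d, e, f}; q -> not p there: a:T, b:T, c:T, d:T, e:F, f:T. ✗
b: successors {a, d, f}; q -> not p there: a:T, d:T, f:T. ✓
c: successors {b, d, e, f}; q -> not p there: b:T, d:T, e:F, f:T. ✗
d: successors {a, b, c, d, e, f}; q -> not p there: a:T, b:T, c:T, d:T, e:F, f:T. ✗
e: successors {a, b}; q -> not p there: a:T, b:T. ✓
f: successors {b, c, e}; q -> not p there: b:T, c:T, e:F. ✗

{b, e}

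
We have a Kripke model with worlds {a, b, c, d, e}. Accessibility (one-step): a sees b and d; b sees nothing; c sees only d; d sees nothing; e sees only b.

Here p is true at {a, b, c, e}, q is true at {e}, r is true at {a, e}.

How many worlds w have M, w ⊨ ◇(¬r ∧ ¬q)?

a: successors {b, d}; ¬r ∧ ¬q there: b:T, d:T. ✓
b: no successors, so ◇(¬r ∧ ¬q) fails. ✗
c: successors {d}; ¬r ∧ ¬q there: d:T. ✓
d: no successors, so ◇(¬r ∧ ¬q) fails. ✗
e: successors {b}; ¬r ∧ ¬q there: b:T. ✓
Satisfying worlds: {a, c, e}.

3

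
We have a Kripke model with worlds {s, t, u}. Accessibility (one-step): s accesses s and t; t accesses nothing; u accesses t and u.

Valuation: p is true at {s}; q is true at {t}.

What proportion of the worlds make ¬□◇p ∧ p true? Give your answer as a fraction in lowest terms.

s: ¬□◇p is T, p is T. ✓
t: ¬□◇p is F, p is F. ✗
u: ¬□◇p is T, p is F. ✗
That's 1 of 3 worlds, so 1/3.

1/3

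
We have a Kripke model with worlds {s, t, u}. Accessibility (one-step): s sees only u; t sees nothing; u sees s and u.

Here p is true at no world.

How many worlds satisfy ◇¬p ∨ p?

s: ◇¬p is T, p is F. ✓
t: ◇¬p is F, p is F. ✗
u: ◇¬p is T, p is F. ✓
Satisfying worlds: {s, u}.

2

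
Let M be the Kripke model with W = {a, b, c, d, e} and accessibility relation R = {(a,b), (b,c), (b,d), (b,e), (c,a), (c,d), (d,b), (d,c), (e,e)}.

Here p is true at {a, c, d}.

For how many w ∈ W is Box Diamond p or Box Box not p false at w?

2

a: Box Diamond p is T, Box Box not p is F. ✓
b: Box Diamond p is F, Box Box not p is F. ✗
c: Box Diamond p is F, Box Box not p is F. ✗
d: Box Diamond p is T, Box Box not p is F. ✓
e: Box Diamond p is F, Box Box not p is T. ✓
Satisfying worlds: {a, d, e}.
So Box Diamond p or Box Box not p fails at the other 2 worlds.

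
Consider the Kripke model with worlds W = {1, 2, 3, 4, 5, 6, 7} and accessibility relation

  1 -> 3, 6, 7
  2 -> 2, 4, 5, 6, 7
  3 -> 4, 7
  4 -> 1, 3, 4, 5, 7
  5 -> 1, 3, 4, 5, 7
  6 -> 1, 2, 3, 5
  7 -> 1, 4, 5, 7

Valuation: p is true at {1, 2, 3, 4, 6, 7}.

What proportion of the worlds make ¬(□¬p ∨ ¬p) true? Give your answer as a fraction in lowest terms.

6/7

1: □¬p ∨ ¬p is F. ✓
2: □¬p ∨ ¬p is F. ✓
3: □¬p ∨ ¬p is F. ✓
4: □¬p ∨ ¬p is F. ✓
5: □¬p ∨ ¬p is T. ✗
6: □¬p ∨ ¬p is F. ✓
7: □¬p ∨ ¬p is F. ✓
That's 6 of 7 worlds, so 6/7.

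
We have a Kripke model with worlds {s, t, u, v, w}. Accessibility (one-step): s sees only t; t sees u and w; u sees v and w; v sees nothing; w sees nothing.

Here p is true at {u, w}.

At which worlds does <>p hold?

s: successors {t}; p there: t:F. ✗
t: successors {u, w}; p there: u:T, w:T. ✓
u: successors {v, w}; p there: v:F, w:T. ✓
v: no successors, so <>p fails. ✗
w: no successors, so <>p fails. ✗

{t, u}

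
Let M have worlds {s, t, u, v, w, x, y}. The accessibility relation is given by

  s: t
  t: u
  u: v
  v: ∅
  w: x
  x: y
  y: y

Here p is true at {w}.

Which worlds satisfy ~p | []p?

s: ~p is T, []p is F. ✓
t: ~p is T, []p is F. ✓
u: ~p is T, []p is F. ✓
v: ~p is T, []p is T. ✓
w: ~p is F, []p is F. ✗
x: ~p is T, []p is F. ✓
y: ~p is T, []p is F. ✓

{s, t, u, v, x, y}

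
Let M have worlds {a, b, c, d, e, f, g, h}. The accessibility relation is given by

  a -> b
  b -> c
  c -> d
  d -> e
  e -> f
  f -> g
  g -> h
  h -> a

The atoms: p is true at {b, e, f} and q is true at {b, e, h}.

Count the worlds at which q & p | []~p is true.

6

a: q & p is F, []~p is F. ✗
b: q & p is T, []~p is T. ✓
c: q & p is F, []~p is T. ✓
d: q & p is F, []~p is F. ✗
e: q & p is T, []~p is F. ✓
f: q & p is F, []~p is T. ✓
g: q & p is F, []~p is T. ✓
h: q & p is F, []~p is T. ✓
Satisfying worlds: {b, c, e, f, g, h}.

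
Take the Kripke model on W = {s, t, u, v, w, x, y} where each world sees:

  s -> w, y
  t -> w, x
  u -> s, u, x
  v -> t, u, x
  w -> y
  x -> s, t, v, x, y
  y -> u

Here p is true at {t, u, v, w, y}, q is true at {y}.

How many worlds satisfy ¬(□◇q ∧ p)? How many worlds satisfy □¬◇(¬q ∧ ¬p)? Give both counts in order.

6 and 2

For ¬(□◇q ∧ p):
s: □◇q ∧ p is F. ✓
t: □◇q ∧ p is T. ✗
u: □◇q ∧ p is F. ✓
v: □◇q ∧ p is F. ✓
w: □◇q ∧ p is F. ✓
x: □◇q ∧ p is F. ✓
y: □◇q ∧ p is F. ✓
— 6 worlds.
For □¬◇(¬q ∧ ¬p):
s: successors {w, y}; ¬◇(¬q ∧ ¬p) there: w:T, y:T. ✓
t: successors {w, x}; ¬◇(¬q ∧ ¬p) there: w:T, x:F. ✗
u: successors {s, u, x}; ¬◇(¬q ∧ ¬p) there: s:T, u:F, x:F. ✗
v: successors {t, u, x}; ¬◇(¬q ∧ ¬p) there: t:F, u:F, x:F. ✗
w: successors {y}; ¬◇(¬q ∧ ¬p) there: y:T. ✓
x: successors {s, t, v, x, y}; ¬◇(¬q ∧ ¬p) there: s:T, t:F, v:F, x:F, y:T. ✗
y: successors {u}; ¬◇(¬q ∧ ¬p) there: u:F. ✗
— 2 worlds.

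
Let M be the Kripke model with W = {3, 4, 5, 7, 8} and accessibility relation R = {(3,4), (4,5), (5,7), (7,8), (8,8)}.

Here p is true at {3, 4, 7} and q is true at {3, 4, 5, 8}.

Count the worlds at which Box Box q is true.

4

3: successors {4}; Box q there: 4:T. ✓
4: successors {5}; Box q there: 5:F. ✗
5: successors {7}; Box q there: 7:T. ✓
7: successors {8}; Box q there: 8:T. ✓
8: successors {8}; Box q there: 8:T. ✓
Satisfying worlds: {3, 5, 7, 8}.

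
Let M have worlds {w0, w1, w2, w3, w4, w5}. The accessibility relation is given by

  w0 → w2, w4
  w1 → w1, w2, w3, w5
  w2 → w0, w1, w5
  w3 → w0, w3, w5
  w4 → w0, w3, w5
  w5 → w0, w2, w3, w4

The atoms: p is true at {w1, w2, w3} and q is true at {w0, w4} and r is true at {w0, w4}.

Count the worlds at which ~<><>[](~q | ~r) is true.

2

w0: <><>[](~q | ~r) is T. ✗
w1: <><>[](~q | ~r) is T. ✗
w2: <><>[](~q | ~r) is T. ✗
w3: <><>[](~q | ~r) is F. ✓
w4: <><>[](~q | ~r) is F. ✓
w5: <><>[](~q | ~r) is T. ✗
Satisfying worlds: {w3, w4}.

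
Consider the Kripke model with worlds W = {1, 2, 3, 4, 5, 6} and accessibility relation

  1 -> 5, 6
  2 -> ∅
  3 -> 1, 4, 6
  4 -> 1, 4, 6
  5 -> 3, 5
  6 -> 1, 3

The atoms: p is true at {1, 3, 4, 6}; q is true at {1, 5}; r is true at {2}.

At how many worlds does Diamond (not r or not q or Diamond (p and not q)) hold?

1: successors {5, 6}; not r or not q or Diamond (p and not q) there: 5:T, 6:T. ✓
2: no successors, so Diamond (not r or not q or Diamond (p and not q)) fails. ✗
3: successors {1, 4, 6}; not r or not q or Diamond (p and not q) there: 1:T, 4:T, 6:T. ✓
4: successors {1, 4, 6}; not r or not q or Diamond (p and not q) there: 1:T, 4:T, 6:T. ✓
5: successors {3, 5}; not r or not q or Diamond (p and not q) there: 3:T, 5:T. ✓
6: successors {1, 3}; not r or not q or Diamond (p and not q) there: 1:T, 3:T. ✓
Satisfying worlds: {1, 3, 4, 5, 6}.

5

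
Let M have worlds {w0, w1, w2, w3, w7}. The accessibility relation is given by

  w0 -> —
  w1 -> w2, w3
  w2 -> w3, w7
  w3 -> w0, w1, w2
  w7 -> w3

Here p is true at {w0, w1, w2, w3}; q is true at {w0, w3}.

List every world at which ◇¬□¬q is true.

w0: no successors, so ◇¬□¬q fails. ✗
w1: successors {w2, w3}; ¬□¬q there: w2:T, w3:T. ✓
w2: successors {w3, w7}; ¬□¬q there: w3:T, w7:T. ✓
w3: successors {w0, w1, w2}; ¬□¬q there: w0:F, w1:T, w2:T. ✓
w7: successors {w3}; ¬□¬q there: w3:T. ✓

{w1, w2, w3, w7}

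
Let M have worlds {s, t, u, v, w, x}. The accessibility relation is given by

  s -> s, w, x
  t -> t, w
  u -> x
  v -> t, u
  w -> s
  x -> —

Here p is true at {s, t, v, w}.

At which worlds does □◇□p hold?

{v, w, x}

s: successors {s, w, x}; ◇□p there: s:T, w:F, x:F. ✗
t: successors {t, w}; ◇□p there: t:T, w:F. ✗
u: successors {x}; ◇□p there: x:F. ✗
v: successors {t, u}; ◇□p there: t:T, u:T. ✓
w: successors {s}; ◇□p there: s:T. ✓
x: no successors, so □◇□p holds vacuously. ✓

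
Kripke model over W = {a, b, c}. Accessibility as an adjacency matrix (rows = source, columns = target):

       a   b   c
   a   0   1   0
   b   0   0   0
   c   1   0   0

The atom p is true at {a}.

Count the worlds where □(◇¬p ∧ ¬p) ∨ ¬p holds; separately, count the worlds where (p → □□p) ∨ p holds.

2 and 3

For □(◇¬p ∧ ¬p) ∨ ¬p:
a: □(◇¬p ∧ ¬p) is F, ¬p is F. ✗
b: □(◇¬p ∧ ¬p) is T, ¬p is T. ✓
c: □(◇¬p ∧ ¬p) is F, ¬p is T. ✓
— 2 worlds.
For (p → □□p) ∨ p:
a: p → □□p is T, p is T. ✓
b: p → □□p is T, p is F. ✓
c: p → □□p is T, p is F. ✓
— 3 worlds.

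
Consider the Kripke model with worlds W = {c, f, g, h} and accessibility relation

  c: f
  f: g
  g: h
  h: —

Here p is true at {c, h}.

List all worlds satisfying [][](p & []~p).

{f, g, h}

c: successors {f}; [](p & []~p) there: f:F. ✗
f: successors {g}; [](p & []~p) there: g:T. ✓
g: successors {h}; [](p & []~p) there: h:T. ✓
h: no successors, so [][](p & []~p) holds vacuously. ✓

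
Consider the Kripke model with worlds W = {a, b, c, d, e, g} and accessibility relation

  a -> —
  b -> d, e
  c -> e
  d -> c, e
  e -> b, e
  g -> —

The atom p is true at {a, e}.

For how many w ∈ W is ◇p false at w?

2

a: no successors, so ◇p fails. ✗
b: successors {d, e}; p there: d:F, e:T. ✓
c: successors {e}; p there: e:T. ✓
d: successors {c, e}; p there: c:F, e:T. ✓
e: successors {b, e}; p there: b:F, e:T. ✓
g: no successors, so ◇p fails. ✗
Satisfying worlds: {b, c, d, e}.
So ◇p fails at the other 2 worlds.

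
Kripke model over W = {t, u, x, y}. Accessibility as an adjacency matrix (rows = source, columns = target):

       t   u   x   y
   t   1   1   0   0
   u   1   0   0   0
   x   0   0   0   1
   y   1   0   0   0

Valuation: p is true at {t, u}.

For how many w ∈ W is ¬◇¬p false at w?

t: ◇¬p is F. ✓
u: ◇¬p is F. ✓
x: ◇¬p is T. ✗
y: ◇¬p is F. ✓
Satisfying worlds: {t, u, y}.
So ¬◇¬p fails at the other 1 world.

1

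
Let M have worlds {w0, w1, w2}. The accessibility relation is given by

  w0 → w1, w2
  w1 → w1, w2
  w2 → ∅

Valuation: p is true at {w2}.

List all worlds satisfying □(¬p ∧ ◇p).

{w2}

w0: successors {w1, w2}; ¬p ∧ ◇p there: w1:T, w2:F. ✗
w1: successors {w1, w2}; ¬p ∧ ◇p there: w1:T, w2:F. ✗
w2: no successors, so □(¬p ∧ ◇p) holds vacuously. ✓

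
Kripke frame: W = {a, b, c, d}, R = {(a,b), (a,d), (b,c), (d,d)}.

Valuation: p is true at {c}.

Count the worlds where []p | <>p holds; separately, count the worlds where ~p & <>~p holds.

For []p | <>p:
a: []p is F, <>p is F. ✗
b: []p is T, <>p is T. ✓
c: []p is T, <>p is F. ✓
d: []p is F, <>p is F. ✗
— 2 worlds.
For ~p & <>~p:
a: ~p is T, <>~p is T. ✓
b: ~p is T, <>~p is F. ✗
c: ~p is F, <>~p is F. ✗
d: ~p is T, <>~p is T. ✓
— 2 worlds.

2 and 2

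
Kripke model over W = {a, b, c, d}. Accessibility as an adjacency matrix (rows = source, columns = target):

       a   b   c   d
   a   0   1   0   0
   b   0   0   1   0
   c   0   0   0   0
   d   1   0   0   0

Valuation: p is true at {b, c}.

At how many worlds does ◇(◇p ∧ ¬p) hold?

a: successors {b}; ◇p ∧ ¬p there: b:F. ✗
b: successors {c}; ◇p ∧ ¬p there: c:F. ✗
c: no successors, so ◇(◇p ∧ ¬p) fails. ✗
d: successors {a}; ◇p ∧ ¬p there: a:T. ✓
Satisfying worlds: {d}.

1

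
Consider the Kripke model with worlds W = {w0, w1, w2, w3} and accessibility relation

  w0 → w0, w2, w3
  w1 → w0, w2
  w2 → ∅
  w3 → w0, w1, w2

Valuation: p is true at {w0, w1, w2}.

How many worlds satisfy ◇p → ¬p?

2

w0: ◇p is T, ¬p is F. ✗
w1: ◇p is T, ¬p is F. ✗
w2: ◇p is F, ¬p is F. ✓
w3: ◇p is T, ¬p is T. ✓
Satisfying worlds: {w2, w3}.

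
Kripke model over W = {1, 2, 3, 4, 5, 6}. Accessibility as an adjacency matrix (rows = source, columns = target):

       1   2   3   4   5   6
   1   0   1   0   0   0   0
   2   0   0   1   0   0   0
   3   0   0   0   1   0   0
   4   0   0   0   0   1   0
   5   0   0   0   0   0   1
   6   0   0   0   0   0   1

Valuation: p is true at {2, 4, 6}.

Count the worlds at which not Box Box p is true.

2

1: Box Box p is F. ✓
2: Box Box p is T. ✗
3: Box Box p is F. ✓
4: Box Box p is T. ✗
5: Box Box p is T. ✗
6: Box Box p is T. ✗
Satisfying worlds: {1, 3}.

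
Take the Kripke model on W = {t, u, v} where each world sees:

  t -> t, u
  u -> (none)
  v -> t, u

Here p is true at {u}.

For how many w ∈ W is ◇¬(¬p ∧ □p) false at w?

t: successors {t, u}; ¬(¬p ∧ □p) there: t:T, u:T. ✓
u: no successors, so ◇¬(¬p ∧ □p) fails. ✗
v: successors {t, u}; ¬(¬p ∧ □p) there: t:T, u:T. ✓
Satisfying worlds: {t, v}.
So ◇¬(¬p ∧ □p) fails at the other 1 world.

1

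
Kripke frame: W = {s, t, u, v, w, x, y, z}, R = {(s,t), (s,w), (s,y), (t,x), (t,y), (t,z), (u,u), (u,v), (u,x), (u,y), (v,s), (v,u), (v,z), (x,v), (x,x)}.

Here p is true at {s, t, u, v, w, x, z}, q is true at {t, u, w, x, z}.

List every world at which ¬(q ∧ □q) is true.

s: q ∧ □q is F. ✓
t: q ∧ □q is F. ✓
u: q ∧ □q is F. ✓
v: q ∧ □q is F. ✓
w: q ∧ □q is T. ✗
x: q ∧ □q is F. ✓
y: q ∧ □q is F. ✓
z: q ∧ □q is T. ✗

{s, t, u, v, x, y}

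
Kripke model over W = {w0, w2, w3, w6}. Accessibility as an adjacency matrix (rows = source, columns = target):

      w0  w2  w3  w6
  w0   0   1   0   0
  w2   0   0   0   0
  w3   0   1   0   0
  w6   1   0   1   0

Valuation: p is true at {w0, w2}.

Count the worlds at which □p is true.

w0: successors {w2}; p there: w2:T. ✓
w2: no successors, so □p holds vacuously. ✓
w3: successors {w2}; p there: w2:T. ✓
w6: successors {w0, w3}; p there: w0:T, w3:F. ✗
Satisfying worlds: {w0, w2, w3}.

3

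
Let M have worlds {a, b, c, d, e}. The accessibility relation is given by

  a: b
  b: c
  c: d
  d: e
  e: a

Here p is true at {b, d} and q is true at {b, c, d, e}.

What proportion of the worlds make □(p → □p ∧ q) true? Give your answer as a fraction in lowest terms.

3/5

a: successors {b}; p → □p ∧ q there: b:F. ✗
b: successors {c}; p → □p ∧ q there: c:T. ✓
c: successors {d}; p → □p ∧ q there: d:F. ✗
d: successors {e}; p → □p ∧ q there: e:T. ✓
e: successors {a}; p → □p ∧ q there: a:T. ✓
That's 3 of 5 worlds, so 3/5.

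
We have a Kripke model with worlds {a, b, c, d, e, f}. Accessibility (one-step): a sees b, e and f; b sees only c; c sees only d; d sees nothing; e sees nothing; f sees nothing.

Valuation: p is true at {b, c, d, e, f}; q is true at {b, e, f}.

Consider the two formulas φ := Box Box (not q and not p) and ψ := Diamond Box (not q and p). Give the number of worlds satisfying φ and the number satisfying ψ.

For Box Box (not q and not p):
a: successors {b, e, f}; Box (not q and not p) there: b:F, e:T, f:T. ✗
b: successors {c}; Box (not q and not p) there: c:F. ✗
c: successors {d}; Box (not q and not p) there: d:T. ✓
d: no successors, so Box Box (not q and not p) holds vacuously. ✓
e: no successors, so Box Box (not q and not p) holds vacuously. ✓
f: no successors, so Box Box (not q and not p) holds vacuously. ✓
— 4 worlds.
For Diamond Box (not q and p):
a: successors {b, e, f}; Box (not q and p) there: b:T, e:T, f:T. ✓
b: successors {c}; Box (not q and p) there: c:T. ✓
c: successors {d}; Box (not q and p) there: d:T. ✓
d: no successors, so Diamond Box (not q and p) fails. ✗
e: no successors, so Diamond Box (not q and p) fails. ✗
f: no successors, so Diamond Box (not q and p) fails. ✗
— 3 worlds.

4 and 3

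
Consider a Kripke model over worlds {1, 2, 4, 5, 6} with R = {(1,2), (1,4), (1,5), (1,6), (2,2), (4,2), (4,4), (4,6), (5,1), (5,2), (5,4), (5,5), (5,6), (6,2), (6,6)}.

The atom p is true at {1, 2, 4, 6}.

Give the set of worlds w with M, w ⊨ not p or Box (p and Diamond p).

1: not p is F, Box (p and Diamond p) is F. ✗
2: not p is F, Box (p and Diamond p) is T. ✓
4: not p is F, Box (p and Diamond p) is T. ✓
5: not p is T, Box (p and Diamond p) is F. ✓
6: not p is F, Box (p and Diamond p) is T. ✓

{2, 4, 5, 6}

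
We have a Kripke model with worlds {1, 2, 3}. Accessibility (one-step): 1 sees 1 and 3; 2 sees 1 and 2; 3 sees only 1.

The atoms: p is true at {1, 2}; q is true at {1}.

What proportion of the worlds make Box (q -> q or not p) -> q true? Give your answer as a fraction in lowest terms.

1/3

1: Box (q -> q or not p) is T, q is T. ✓
2: Box (q -> q or not p) is T, q is F. ✗
3: Box (q -> q or not p) is T, q is F. ✗
That's 1 of 3 worlds, so 1/3.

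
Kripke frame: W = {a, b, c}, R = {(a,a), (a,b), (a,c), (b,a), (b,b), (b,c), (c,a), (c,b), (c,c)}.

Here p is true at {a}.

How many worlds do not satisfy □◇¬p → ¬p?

1

a: □◇¬p is T, ¬p is F. ✗
b: □◇¬p is T, ¬p is T. ✓
c: □◇¬p is T, ¬p is T. ✓
Satisfying worlds: {b, c}.
So □◇¬p → ¬p fails at the other 1 world.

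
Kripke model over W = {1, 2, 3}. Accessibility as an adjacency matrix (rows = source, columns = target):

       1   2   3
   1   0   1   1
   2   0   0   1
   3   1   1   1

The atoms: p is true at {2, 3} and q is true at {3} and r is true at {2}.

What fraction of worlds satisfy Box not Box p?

1/3

1: successors {2, 3}; not Box p there: 2:F, 3:T. ✗
2: successors {3}; not Box p there: 3:T. ✓
3: successors {1, 2, 3}; not Box p there: 1:F, 2:F, 3:T. ✗
That's 1 of 3 worlds, so 1/3.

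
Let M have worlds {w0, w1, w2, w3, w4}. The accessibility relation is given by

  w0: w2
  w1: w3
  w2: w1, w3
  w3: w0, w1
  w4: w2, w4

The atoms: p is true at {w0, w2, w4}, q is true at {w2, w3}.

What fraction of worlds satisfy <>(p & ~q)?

w0: successors {w2}; p & ~q there: w2:F. ✗
w1: successors {w3}; p & ~q there: w3:F. ✗
w2: successors {w1, w3}; p & ~q there: w1:F, w3:F. ✗
w3: successors {w0, w1}; p & ~q there: w0:T, w1:F. ✓
w4: successors {w2, w4}; p & ~q there: w2:F, w4:T. ✓
That's 2 of 5 worlds, so 2/5.

2/5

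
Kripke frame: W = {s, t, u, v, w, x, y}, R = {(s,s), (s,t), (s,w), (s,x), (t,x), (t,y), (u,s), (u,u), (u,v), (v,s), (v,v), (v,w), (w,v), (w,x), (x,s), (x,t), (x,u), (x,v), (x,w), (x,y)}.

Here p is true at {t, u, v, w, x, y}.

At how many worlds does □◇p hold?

s: successors {s, t, w, x}; ◇p there: s:T, t:T, w:T, x:T. ✓
t: successors {x, y}; ◇p there: x:T, y:F. ✗
u: successors {s, u, v}; ◇p there: s:T, u:T, v:T. ✓
v: successors {s, v, w}; ◇p there: s:T, v:T, w:T. ✓
w: successors {v, x}; ◇p there: v:T, x:T. ✓
x: successors {s, t, u, v, w, y}; ◇p there: s:T, t:T, u:T, v:T, w:T, y:F. ✗
y: no successors, so □◇p holds vacuously. ✓
Satisfying worlds: {s, u, v, w, y}.

5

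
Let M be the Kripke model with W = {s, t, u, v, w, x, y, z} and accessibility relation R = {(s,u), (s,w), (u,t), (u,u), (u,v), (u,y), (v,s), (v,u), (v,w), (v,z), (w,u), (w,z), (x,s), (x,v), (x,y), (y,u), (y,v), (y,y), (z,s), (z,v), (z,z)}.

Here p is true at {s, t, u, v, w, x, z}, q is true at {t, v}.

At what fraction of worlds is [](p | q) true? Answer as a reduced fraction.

5/8

s: successors {u, w}; p | q there: u:T, w:T. ✓
t: no successors, so [](p | q) holds vacuously. ✓
u: successors {t, u, v, y}; p | q there: t:T, u:T, v:T, y:F. ✗
v: successors {s, u, w, z}; p | q there: s:T, u:T, w:T, z:T. ✓
w: successors {u, z}; p | q there: u:T, z:T. ✓
x: successors {s, v, y}; p | q there: s:T, v:T, y:F. ✗
y: successors {u, v, y}; p | q there: u:T, v:T, y:F. ✗
z: successors {s, v, z}; p | q there: s:T, v:T, z:T. ✓
That's 5 of 8 worlds, so 5/8.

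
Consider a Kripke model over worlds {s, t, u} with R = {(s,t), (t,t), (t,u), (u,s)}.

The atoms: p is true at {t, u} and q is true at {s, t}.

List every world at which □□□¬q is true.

∅

s: successors {t}; □□¬q there: t:F. ✗
t: successors {t, u}; □□¬q there: t:F, u:F. ✗
u: successors {s}; □□¬q there: s:F. ✗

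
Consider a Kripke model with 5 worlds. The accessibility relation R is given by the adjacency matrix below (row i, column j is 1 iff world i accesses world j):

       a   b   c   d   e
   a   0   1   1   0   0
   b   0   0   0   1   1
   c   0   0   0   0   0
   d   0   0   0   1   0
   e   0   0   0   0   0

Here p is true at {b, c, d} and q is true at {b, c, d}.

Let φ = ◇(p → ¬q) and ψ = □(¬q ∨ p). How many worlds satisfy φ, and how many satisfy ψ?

For ◇(p → ¬q):
a: successors {b, c}; p → ¬q there: b:F, c:F. ✗
b: successors {d, e}; p → ¬q there: d:F, e:T. ✓
c: no successors, so ◇(p → ¬q) fails. ✗
d: successors {d}; p → ¬q there: d:F. ✗
e: no successors, so ◇(p → ¬q) fails. ✗
— 1 world.
For □(¬q ∨ p):
a: successors {b, c}; ¬q ∨ p there: b:T, c:T. ✓
b: successors {d, e}; ¬q ∨ p there: d:T, e:T. ✓
c: no successors, so □(¬q ∨ p) holds vacuously. ✓
d: successors {d}; ¬q ∨ p there: d:T. ✓
e: no successors, so □(¬q ∨ p) holds vacuously. ✓
— 5 worlds.

1 and 5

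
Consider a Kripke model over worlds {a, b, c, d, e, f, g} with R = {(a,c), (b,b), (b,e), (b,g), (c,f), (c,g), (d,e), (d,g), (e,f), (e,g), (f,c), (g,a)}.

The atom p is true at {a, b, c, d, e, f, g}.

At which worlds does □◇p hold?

a: successors {c}; ◇p there: c:T. ✓
b: successors {b, e, g}; ◇p there: b:T, e:T, g:T. ✓
c: successors {f, g}; ◇p there: f:T, g:T. ✓
d: successors {e, g}; ◇p there: e:T, g:T. ✓
e: successors {f, g}; ◇p there: f:T, g:T. ✓
f: successors {c}; ◇p there: c:T. ✓
g: successors {a}; ◇p there: a:T. ✓

{a, b, c, d, e, f, g}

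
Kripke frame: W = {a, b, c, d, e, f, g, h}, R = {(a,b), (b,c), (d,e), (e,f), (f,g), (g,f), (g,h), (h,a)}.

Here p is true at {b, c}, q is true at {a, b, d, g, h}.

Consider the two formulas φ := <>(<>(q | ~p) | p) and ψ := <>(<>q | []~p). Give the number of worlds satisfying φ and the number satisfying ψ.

For <>(<>(q | ~p) | p):
a: successors {b}; <>(q | ~p) | p there: b:T. ✓
b: successors {c}; <>(q | ~p) | p there: c:T. ✓
c: no successors, so <>(<>(q | ~p) | p) fails. ✗
d: successors {e}; <>(q | ~p) | p there: e:T. ✓
e: successors {f}; <>(q | ~p) | p there: f:T. ✓
f: successors {g}; <>(q | ~p) | p there: g:T. ✓
g: successors {f, h}; <>(q | ~p) | p there: f:T, h:T. ✓
h: successors {a}; <>(q | ~p) | p there: a:T. ✓
— 7 worlds.
For <>(<>q | []~p):
a: successors {b}; <>q | []~p there: b:F. ✗
b: successors {c}; <>q | []~p there: c:T. ✓
c: no successors, so <>(<>q | []~p) fails. ✗
d: successors {e}; <>q | []~p there: e:T. ✓
e: successors {f}; <>q | []~p there: f:T. ✓
f: successors {g}; <>q | []~p there: g:T. ✓
g: successors {f, h}; <>q | []~p there: f:T, h:T. ✓
h: successors {a}; <>q | []~p there: a:T. ✓
— 6 worlds.

7 and 6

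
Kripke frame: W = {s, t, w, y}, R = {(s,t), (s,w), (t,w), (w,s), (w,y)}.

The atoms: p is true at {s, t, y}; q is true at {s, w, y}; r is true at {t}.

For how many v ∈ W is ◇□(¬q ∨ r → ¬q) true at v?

3

s: successors {t, w}; □(¬q ∨ r → ¬q) there: t:T, w:T. ✓
t: successors {w}; □(¬q ∨ r → ¬q) there: w:T. ✓
w: successors {s, y}; □(¬q ∨ r → ¬q) there: s:T, y:T. ✓
y: no successors, so ◇□(¬q ∨ r → ¬q) fails. ✗
Satisfying worlds: {s, t, w}.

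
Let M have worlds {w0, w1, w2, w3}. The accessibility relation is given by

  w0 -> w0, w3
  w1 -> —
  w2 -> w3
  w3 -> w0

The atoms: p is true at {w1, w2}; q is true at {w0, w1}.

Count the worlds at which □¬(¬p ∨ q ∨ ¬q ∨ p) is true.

w0: successors {w0, w3}; ¬(¬p ∨ q ∨ ¬q ∨ p) there: w0:F, w3:F. ✗
w1: no successors, so □¬(¬p ∨ q ∨ ¬q ∨ p) holds vacuously. ✓
w2: successors {w3}; ¬(¬p ∨ q ∨ ¬q ∨ p) there: w3:F. ✗
w3: successors {w0}; ¬(¬p ∨ q ∨ ¬q ∨ p) there: w0:F. ✗
Satisfying worlds: {w1}.

1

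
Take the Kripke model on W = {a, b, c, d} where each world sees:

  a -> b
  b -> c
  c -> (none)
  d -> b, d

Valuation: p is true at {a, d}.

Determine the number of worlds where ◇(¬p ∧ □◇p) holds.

a: successors {b}; ¬p ∧ □◇p there: b:F. ✗
b: successors {c}; ¬p ∧ □◇p there: c:T. ✓
c: no successors, so ◇(¬p ∧ □◇p) fails. ✗
d: successors {b, d}; ¬p ∧ □◇p there: b:F, d:F. ✗
Satisfying worlds: {b}.

1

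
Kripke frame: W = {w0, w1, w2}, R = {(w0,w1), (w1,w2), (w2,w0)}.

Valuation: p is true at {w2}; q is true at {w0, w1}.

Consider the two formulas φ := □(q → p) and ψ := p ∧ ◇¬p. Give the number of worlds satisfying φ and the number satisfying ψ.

1 and 1

For □(q → p):
w0: successors {w1}; q → p there: w1:F. ✗
w1: successors {w2}; q → p there: w2:T. ✓
w2: successors {w0}; q → p there: w0:F. ✗
— 1 world.
For p ∧ ◇¬p:
w0: p is F, ◇¬p is T. ✗
w1: p is F, ◇¬p is F. ✗
w2: p is T, ◇¬p is T. ✓
— 1 world.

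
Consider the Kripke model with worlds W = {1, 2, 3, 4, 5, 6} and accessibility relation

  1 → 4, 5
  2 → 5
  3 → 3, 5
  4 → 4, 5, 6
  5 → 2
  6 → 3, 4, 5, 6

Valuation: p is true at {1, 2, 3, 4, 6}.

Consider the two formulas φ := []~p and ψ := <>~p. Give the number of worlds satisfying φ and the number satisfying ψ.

1 and 5

For []~p:
1: successors {4, 5}; ~p there: 4:F, 5:T. ✗
2: successors {5}; ~p there: 5:T. ✓
3: successors {3, 5}; ~p there: 3:F, 5:T. ✗
4: successors {4, 5, 6}; ~p there: 4:F, 5:T, 6:F. ✗
5: successors {2}; ~p there: 2:F. ✗
6: successors {3, 4, 5, 6}; ~p there: 3:F, 4:F, 5:T, 6:F. ✗
— 1 world.
For <>~p:
1: successors {4, 5}; ~p there: 4:F, 5:T. ✓
2: successors {5}; ~p there: 5:T. ✓
3: successors {3, 5}; ~p there: 3:F, 5:T. ✓
4: successors {4, 5, 6}; ~p there: 4:F, 5:T, 6:F. ✓
5: successors {2}; ~p there: 2:F. ✗
6: successors {3, 4, 5, 6}; ~p there: 3:F, 4:F, 5:T, 6:F. ✓
— 5 worlds.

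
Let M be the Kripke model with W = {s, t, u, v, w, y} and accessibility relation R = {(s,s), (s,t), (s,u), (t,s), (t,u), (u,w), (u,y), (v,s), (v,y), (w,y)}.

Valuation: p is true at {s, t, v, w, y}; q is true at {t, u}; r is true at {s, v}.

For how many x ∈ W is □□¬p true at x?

s: successors {s, t, u}; □¬p there: s:F, t:F, u:F. ✗
t: successors {s, u}; □¬p there: s:F, u:F. ✗
u: successors {w, y}; □¬p there: w:F, y:T. ✗
v: successors {s, y}; □¬p there: s:F, y:T. ✗
w: successors {y}; □¬p there: y:T. ✓
y: no successors, so □□¬p holds vacuously. ✓
Satisfying worlds: {w, y}.

2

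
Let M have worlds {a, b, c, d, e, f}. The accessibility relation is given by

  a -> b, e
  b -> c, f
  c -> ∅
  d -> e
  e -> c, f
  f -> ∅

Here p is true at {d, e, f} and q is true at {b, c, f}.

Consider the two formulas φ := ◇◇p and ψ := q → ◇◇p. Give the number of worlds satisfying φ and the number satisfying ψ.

2 and 3

For ◇◇p:
a: successors {b, e}; ◇p there: b:T, e:T. ✓
b: successors {c, f}; ◇p there: c:F, f:F. ✗
c: no successors, so ◇◇p fails. ✗
d: successors {e}; ◇p there: e:T. ✓
e: successors {c, f}; ◇p there: c:F, f:F. ✗
f: no successors, so ◇◇p fails. ✗
— 2 worlds.
For q → ◇◇p:
a: q is F, ◇◇p is T. ✓
b: q is T, ◇◇p is F. ✗
c: q is T, ◇◇p is F. ✗
d: q is F, ◇◇p is T. ✓
e: q is F, ◇◇p is F. ✓
f: q is T, ◇◇p is F. ✗
— 3 worlds.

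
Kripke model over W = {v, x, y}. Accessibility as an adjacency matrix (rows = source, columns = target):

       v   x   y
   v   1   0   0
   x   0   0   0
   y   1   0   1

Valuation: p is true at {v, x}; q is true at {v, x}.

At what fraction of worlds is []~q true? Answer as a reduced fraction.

1/3

v: successors {v}; ~q there: v:F. ✗
x: no successors, so []~q holds vacuously. ✓
y: successors {v, y}; ~q there: v:F, y:T. ✗
That's 1 of 3 worlds, so 1/3.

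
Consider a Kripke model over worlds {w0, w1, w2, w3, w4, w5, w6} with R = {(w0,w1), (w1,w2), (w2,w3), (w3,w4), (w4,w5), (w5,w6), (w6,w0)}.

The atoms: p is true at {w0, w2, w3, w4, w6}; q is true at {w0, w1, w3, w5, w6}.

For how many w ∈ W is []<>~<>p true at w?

2

w0: successors {w1}; <>~<>p there: w1:F. ✗
w1: successors {w2}; <>~<>p there: w2:F. ✗
w2: successors {w3}; <>~<>p there: w3:T. ✓
w3: successors {w4}; <>~<>p there: w4:F. ✗
w4: successors {w5}; <>~<>p there: w5:F. ✗
w5: successors {w6}; <>~<>p there: w6:T. ✓
w6: successors {w0}; <>~<>p there: w0:F. ✗
Satisfying worlds: {w2, w5}.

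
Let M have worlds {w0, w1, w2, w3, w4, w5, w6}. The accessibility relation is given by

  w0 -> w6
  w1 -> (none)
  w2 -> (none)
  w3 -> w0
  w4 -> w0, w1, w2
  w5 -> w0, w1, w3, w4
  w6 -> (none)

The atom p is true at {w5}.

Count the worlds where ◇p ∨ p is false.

6

w0: ◇p is F, p is F. ✗
w1: ◇p is F, p is F. ✗
w2: ◇p is F, p is F. ✗
w3: ◇p is F, p is F. ✗
w4: ◇p is F, p is F. ✗
w5: ◇p is F, p is T. ✓
w6: ◇p is F, p is F. ✗
Satisfying worlds: {w5}.
So ◇p ∨ p fails at the other 6 worlds.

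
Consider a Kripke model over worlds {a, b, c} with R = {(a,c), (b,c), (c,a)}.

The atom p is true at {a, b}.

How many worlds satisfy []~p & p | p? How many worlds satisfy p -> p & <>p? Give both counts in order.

For []~p & p | p:
a: []~p & p is T, p is T. ✓
b: []~p & p is T, p is T. ✓
c: []~p & p is F, p is F. ✗
— 2 worlds.
For p -> p & <>p:
a: p is T, p & <>p is F. ✗
b: p is T, p & <>p is F. ✗
c: p is F, p & <>p is F. ✓
— 1 world.

2 and 1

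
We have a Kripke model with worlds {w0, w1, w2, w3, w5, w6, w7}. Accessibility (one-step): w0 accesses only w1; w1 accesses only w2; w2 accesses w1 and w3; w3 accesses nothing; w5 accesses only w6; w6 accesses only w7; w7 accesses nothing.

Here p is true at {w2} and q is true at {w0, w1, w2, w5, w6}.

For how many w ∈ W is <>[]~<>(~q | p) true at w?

w0: successors {w1}; []~<>(~q | p) there: w1:F. ✗
w1: successors {w2}; []~<>(~q | p) there: w2:F. ✗
w2: successors {w1, w3}; []~<>(~q | p) there: w1:F, w3:T. ✓
w3: no successors, so <>[]~<>(~q | p) fails. ✗
w5: successors {w6}; []~<>(~q | p) there: w6:T. ✓
w6: successors {w7}; []~<>(~q | p) there: w7:T. ✓
w7: no successors, so <>[]~<>(~q | p) fails. ✗
Satisfying worlds: {w2, w5, w6}.

3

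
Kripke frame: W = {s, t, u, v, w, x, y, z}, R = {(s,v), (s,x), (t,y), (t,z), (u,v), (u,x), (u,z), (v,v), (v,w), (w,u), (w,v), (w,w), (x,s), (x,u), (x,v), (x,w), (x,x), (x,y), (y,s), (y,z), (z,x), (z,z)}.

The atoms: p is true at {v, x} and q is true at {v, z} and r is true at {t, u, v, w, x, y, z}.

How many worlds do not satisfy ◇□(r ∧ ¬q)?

s: successors {v, x}; □(r ∧ ¬q) there: v:F, x:F. ✗
t: successors {y, z}; □(r ∧ ¬q) there: y:F, z:F. ✗
u: successors {v, x, z}; □(r ∧ ¬q) there: v:F, x:F, z:F. ✗
v: successors {v, w}; □(r ∧ ¬q) there: v:F, w:F. ✗
w: successors {u, v, w}; □(r ∧ ¬q) there: u:F, v:F, w:F. ✗
x: successors {s, u, v, w, x, y}; □(r ∧ ¬q) there: s:F, u:F, v:F, w:F, x:F, y:F. ✗
y: successors {s, z}; □(r ∧ ¬q) there: s:F, z:F. ✗
z: successors {x, z}; □(r ∧ ¬q) there: x:F, z:F. ✗
Satisfying worlds: ∅.
So ◇□(r ∧ ¬q) fails at the other 8 worlds.

8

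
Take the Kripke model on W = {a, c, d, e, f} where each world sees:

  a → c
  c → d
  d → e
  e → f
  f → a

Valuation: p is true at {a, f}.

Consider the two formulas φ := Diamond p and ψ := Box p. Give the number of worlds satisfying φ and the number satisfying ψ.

2 and 2

For Diamond p:
a: successors {c}; p there: c:F. ✗
c: successors {d}; p there: d:F. ✗
d: successors {e}; p there: e:F. ✗
e: successors {f}; p there: f:T. ✓
f: successors {a}; p there: a:T. ✓
— 2 worlds.
For Box p:
a: successors {c}; p there: c:F. ✗
c: successors {d}; p there: d:F. ✗
d: successors {e}; p there: e:F. ✗
e: successors {f}; p there: f:T. ✓
f: successors {a}; p there: a:T. ✓
— 2 worlds.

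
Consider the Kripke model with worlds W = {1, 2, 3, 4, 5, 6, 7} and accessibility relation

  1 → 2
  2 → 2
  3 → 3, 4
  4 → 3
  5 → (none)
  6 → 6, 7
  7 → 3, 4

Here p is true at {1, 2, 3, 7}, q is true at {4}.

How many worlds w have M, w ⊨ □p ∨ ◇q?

6

1: □p is T, ◇q is F. ✓
2: □p is T, ◇q is F. ✓
3: □p is F, ◇q is T. ✓
4: □p is T, ◇q is F. ✓
5: □p is T, ◇q is F. ✓
6: □p is F, ◇q is F. ✗
7: □p is F, ◇q is T. ✓
Satisfying worlds: {1, 2, 3, 4, 5, 7}.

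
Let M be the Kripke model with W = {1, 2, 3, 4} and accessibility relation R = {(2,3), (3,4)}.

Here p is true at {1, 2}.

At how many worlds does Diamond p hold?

0

1: no successors, so Diamond p fails. ✗
2: successors {3}; p there: 3:F. ✗
3: successors {4}; p there: 4:F. ✗
4: no successors, so Diamond p fails. ✗
Satisfying worlds: ∅.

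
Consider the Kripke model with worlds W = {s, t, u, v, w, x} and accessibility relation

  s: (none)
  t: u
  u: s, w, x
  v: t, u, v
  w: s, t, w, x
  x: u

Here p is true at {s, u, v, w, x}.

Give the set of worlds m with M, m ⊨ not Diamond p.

{s}

s: Diamond p is F. ✓
t: Diamond p is T. ✗
u: Diamond p is T. ✗
v: Diamond p is T. ✗
w: Diamond p is T. ✗
x: Diamond p is T. ✗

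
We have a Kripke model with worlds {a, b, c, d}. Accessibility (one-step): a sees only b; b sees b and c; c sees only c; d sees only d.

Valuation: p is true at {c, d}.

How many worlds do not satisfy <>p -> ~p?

a: <>p is F, ~p is T. ✓
b: <>p is T, ~p is T. ✓
c: <>p is T, ~p is F. ✗
d: <>p is T, ~p is F. ✗
Satisfying worlds: {a, b}.
So <>p -> ~p fails at the other 2 worlds.

2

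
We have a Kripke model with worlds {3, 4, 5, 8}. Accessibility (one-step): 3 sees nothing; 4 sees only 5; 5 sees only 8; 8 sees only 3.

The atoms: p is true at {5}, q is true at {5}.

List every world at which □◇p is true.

{3}

3: no successors, so □◇p holds vacuously. ✓
4: successors {5}; ◇p there: 5:F. ✗
5: successors {8}; ◇p there: 8:F. ✗
8: successors {3}; ◇p there: 3:F. ✗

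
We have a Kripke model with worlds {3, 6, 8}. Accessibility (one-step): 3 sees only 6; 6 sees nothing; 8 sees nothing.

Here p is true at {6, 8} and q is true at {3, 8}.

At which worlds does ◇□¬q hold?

3: successors {6}; □¬q there: 6:T. ✓
6: no successors, so ◇□¬q fails. ✗
8: no successors, so ◇□¬q fails. ✗

{3}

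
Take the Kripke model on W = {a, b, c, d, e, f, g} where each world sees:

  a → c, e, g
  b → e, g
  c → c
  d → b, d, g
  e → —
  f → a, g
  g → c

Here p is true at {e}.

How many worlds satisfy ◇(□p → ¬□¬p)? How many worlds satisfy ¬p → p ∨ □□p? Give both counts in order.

For ◇(□p → ¬□¬p):
a: successors {c, e, g}; □p → ¬□¬p there: c:T, e:F, g:T. ✓
b: successors {e, g}; □p → ¬□¬p there: e:F, g:T. ✓
c: successors {c}; □p → ¬□¬p there: c:T. ✓
d: successors {b, d, g}; □p → ¬□¬p there: b:T, d:T, g:T. ✓
e: no successors, so ◇(□p → ¬□¬p) fails. ✗
f: successors {a, g}; □p → ¬□¬p there: a:T, g:T. ✓
g: successors {c}; □p → ¬□¬p there: c:T. ✓
— 6 worlds.
For ¬p → p ∨ □□p:
a: ¬p is T, p ∨ □□p is F. ✗
b: ¬p is T, p ∨ □□p is F. ✗
c: ¬p is T, p ∨ □□p is F. ✗
d: ¬p is T, p ∨ □□p is F. ✗
e: ¬p is F, p ∨ □□p is T. ✓
f: ¬p is T, p ∨ □□p is F. ✗
g: ¬p is T, p ∨ □□p is F. ✗
— 1 world.

6 and 1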